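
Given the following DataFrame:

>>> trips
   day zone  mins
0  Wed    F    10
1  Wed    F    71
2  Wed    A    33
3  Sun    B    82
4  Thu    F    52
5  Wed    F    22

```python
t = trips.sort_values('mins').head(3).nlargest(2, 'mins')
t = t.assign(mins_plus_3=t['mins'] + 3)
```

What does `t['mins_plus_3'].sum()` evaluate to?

61

sort by mins:
   day zone  mins
0  Wed    F    10
5  Wed    F    22
2  Wed    A    33
4  Thu    F    52
1  Wed    F    71
3  Sun    B    82
take first 3 rows:
   day zone  mins
0  Wed    F    10
5  Wed    F    22
2  Wed    A    33
take 2 rows with largest mins:
   day zone  mins
2  Wed    A    33
5  Wed    F    22
add column mins_plus_3 = t['mins'] + 3:
   day zone  mins  mins_plus_3
2  Wed    A    33           36
5  Wed    F    22           25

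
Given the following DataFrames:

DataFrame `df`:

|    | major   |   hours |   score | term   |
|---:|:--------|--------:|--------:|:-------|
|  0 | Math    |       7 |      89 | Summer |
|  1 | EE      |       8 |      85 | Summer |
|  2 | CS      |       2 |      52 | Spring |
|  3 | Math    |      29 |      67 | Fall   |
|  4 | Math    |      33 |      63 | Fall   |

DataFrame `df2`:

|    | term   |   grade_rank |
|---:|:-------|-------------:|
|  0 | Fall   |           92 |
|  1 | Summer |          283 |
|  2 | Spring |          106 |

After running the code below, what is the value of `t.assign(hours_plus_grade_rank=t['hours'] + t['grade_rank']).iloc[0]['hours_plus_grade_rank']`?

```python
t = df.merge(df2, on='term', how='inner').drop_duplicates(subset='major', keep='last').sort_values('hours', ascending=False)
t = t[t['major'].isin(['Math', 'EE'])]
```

merge on 'term' (how='inner') → 5 rows:
  major  hours  score    term  grade_rank
0  Math      7     89  Summer         283
1    EE      8     85  Summer         283
2    CS      2     52  Spring         106
3  Math     29     67    Fall          92
4  Math     33     63    Fall          92
drop duplicate major (keep=last):
  major  hours  score    term  grade_rank
1    EE      8     85  Summer         283
2    CS      2     52  Spring         106
4  Math     33     63    Fall          92
sort by hours descending:
  major  hours  score    term  grade_rank
4  Math     33     63    Fall          92
1    EE      8     85  Summer         283
2    CS      2     52  Spring         106
filter rows where major in ['Math', 'EE']:
  major  hours  score    term  grade_rank
4  Math     33     63    Fall          92
1    EE      8     85  Summer         283
add column hours_plus_grade_rank = t['hours'] + t['grade_rank']:
  major  hours  score    term  grade_rank  hours_plus_grade_rank
4  Math     33     63    Fall          92                    125
1    EE      8     85  Summer         283                    291

125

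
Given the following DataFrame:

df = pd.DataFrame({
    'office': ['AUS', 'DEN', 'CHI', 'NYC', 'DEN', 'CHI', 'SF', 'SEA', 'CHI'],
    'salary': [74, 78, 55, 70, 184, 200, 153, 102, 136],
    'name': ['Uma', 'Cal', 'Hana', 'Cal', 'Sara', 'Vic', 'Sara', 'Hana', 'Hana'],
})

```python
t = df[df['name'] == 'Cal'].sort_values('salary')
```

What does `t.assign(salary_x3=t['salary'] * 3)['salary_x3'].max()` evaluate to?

234

filter rows where name == 'Cal':
  office  salary name
1    DEN      78  Cal
3    NYC      70  Cal
sort by salary:
  office  salary name
3    NYC      70  Cal
1    DEN      78  Cal
add column salary_x3 = t['salary'] * 3:
  office  salary name  salary_x3
3    NYC      70  Cal        210
1    DEN      78  Cal        234
max of column 'salary_x3' → 234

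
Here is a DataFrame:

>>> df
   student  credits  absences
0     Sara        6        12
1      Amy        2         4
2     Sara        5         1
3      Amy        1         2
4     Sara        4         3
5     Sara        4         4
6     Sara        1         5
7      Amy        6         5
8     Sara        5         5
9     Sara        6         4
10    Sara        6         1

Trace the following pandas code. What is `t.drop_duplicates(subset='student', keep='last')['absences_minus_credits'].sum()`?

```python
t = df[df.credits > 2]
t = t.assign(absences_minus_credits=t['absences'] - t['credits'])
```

filter rows where credits > 2:
   student  credits  absences
0     Sara        6        12
2     Sara        5         1
4     Sara        4         3
5     Sara        4         4
7      Amy        6         5
8     Sara        5         5
9     Sara        6         4
10    Sara        6         1
add column absences_minus_credits = t['absences'] - t['credits']:
   student  credits  absences  absences_minus_credits
0     Sara        6        12                       6
2     Sara        5         1                      -4
4     Sara        4         3                      -1
5     Sara        4         4                       0
7      Amy        6         5                      -1
8     Sara        5         5                       0
9     Sara        6         4                      -2
10    Sara        6         1                      -5
drop duplicate student (keep=last):
   student  credits  absences  absences_minus_credits
7      Amy        6         5                      -1
10    Sara        6         1                      -5
Taking the sum of column 'absences_minus_credits' gives -6.

-6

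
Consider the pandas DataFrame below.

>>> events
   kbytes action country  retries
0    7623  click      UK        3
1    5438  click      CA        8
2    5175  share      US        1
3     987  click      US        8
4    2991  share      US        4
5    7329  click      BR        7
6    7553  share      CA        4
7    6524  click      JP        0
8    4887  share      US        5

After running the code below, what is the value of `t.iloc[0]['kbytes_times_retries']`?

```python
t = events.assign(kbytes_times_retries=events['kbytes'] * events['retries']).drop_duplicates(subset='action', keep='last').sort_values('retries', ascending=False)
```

add column kbytes_times_retries = events['kbytes'] * events['retries']:
   kbytes action country  retries  kbytes_times_retries
0    7623  click      UK        3                 22869
1    5438  click      CA        8                 43504
2    5175  share      US        1                  5175
3     987  click      US        8                  7896
4    2991  share      US        4                 11964
5    7329  click      BR        7                 51303
6    7553  share      CA        4                 30212
7    6524  click      JP        0                     0
8    4887  share      US        5                 24435
drop duplicate action (keep=last):
   kbytes action country  retries  kbytes_times_retries
7    6524  click      JP        0                     0
8    4887  share      US        5                 24435
sort by retries descending:
   kbytes action country  retries  kbytes_times_retries
8    4887  share      US        5                 24435
7    6524  click      JP        0                     0

24435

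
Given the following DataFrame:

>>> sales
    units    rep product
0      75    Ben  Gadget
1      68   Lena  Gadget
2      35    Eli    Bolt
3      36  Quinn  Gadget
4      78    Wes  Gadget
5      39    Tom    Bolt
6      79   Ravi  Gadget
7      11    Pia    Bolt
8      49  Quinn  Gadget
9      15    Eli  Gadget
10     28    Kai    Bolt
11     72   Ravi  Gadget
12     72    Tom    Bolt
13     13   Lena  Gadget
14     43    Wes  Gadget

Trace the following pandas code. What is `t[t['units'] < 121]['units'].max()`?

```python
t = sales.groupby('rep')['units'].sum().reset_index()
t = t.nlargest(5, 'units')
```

111

group by rep, sum of units:
rep
Ben       75
Eli       50
Kai       28
Lena      81
Pia       11
Quinn     85
Ravi     151
Tom      111
Wes      121
Name: units, dtype: int64
reset_index():
     rep  units
0    Ben     75
1    Eli     50
2    Kai     28
3   Lena     81
4    Pia     11
5  Quinn     85
6   Ravi    151
7    Tom    111
8    Wes    121
take 5 rows with largest units:
     rep  units
6   Ravi    151
8    Wes    121
7    Tom    111
5  Quinn     85
3   Lena     81
filter rows where units < 121:
     rep  units
7    Tom    111
5  Quinn     85
3   Lena     81
Reading off the max of column 'units', we get 111.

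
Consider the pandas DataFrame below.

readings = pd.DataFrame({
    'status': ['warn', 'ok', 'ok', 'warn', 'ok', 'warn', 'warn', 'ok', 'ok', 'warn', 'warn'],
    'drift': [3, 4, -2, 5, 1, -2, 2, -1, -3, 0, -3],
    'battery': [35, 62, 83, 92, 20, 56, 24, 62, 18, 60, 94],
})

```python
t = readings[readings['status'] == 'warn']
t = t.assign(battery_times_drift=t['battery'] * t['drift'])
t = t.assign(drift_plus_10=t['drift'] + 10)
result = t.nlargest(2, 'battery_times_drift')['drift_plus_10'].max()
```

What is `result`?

15

filter rows where status == 'warn':
   status  drift  battery
0    warn      3       35
3    warn      5       92
5    warn     -2       56
6    warn      2       24
9    warn      0       60
10   warn     -3       94
add column battery_times_drift = t['battery'] * t['drift']:
   status  drift  battery  battery_times_drift
0    warn      3       35                  105
3    warn      5       92                  460
5    warn     -2       56                 -112
6    warn      2       24                   48
9    warn      0       60                    0
10   warn     -3       94                 -282
add column drift_plus_10 = t['drift'] + 10:
   status  drift  battery  battery_times_drift  drift_plus_10
0    warn      3       35                  105             13
3    warn      5       92                  460             15
5    warn     -2       56                 -112              8
6    warn      2       24                   48             12
9    warn      0       60                    0             10
10   warn     -3       94                 -282              7
take 2 rows with largest battery_times_drift:
  status  drift  battery  battery_times_drift  drift_plus_10
3   warn      5       92                  460             15
0   warn      3       35                  105             13
Hence 15.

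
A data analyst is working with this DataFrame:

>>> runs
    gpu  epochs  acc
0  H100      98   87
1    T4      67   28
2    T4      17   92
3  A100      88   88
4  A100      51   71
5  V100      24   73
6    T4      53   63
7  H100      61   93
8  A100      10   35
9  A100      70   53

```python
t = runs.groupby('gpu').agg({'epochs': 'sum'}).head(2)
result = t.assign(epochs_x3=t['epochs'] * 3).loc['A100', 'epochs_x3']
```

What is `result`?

group by gpu, sum of epochs:
      epochs
gpu         
A100     219
H100     159
T4       137
V100      24
take first 2 rows:
      epochs
gpu         
A100     219
H100     159
add column epochs_x3 = t['epochs'] * 3:
      epochs  epochs_x3
gpu                    
A100     219        657
H100     159        477
Then the value at row 'A100', column 'epochs_x3': 657

657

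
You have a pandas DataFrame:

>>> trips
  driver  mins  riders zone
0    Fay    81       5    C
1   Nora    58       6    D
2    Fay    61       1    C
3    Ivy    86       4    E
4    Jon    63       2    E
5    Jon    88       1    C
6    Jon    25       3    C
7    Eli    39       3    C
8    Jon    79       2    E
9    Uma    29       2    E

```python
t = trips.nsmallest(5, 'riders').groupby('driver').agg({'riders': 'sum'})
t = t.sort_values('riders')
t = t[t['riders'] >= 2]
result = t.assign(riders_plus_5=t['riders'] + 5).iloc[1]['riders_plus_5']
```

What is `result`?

10

take 5 rows with smallest riders:
  driver  mins  riders zone
2    Fay    61       1    C
5    Jon    88       1    C
4    Jon    63       2    E
8    Jon    79       2    E
9    Uma    29       2    E
group by driver, sum of riders:
        riders
driver        
Fay          1
Jon          5
Uma          2
sort by riders:
        riders
driver        
Fay          1
Uma          2
Jon          5
filter rows where riders >= 2:
        riders
driver        
Uma          2
Jon          5
add column riders_plus_5 = t['riders'] + 5:
        riders  riders_plus_5
driver                       
Uma          2              7
Jon          5             10
Finally, value at position 1, column 'riders_plus_5' = 10.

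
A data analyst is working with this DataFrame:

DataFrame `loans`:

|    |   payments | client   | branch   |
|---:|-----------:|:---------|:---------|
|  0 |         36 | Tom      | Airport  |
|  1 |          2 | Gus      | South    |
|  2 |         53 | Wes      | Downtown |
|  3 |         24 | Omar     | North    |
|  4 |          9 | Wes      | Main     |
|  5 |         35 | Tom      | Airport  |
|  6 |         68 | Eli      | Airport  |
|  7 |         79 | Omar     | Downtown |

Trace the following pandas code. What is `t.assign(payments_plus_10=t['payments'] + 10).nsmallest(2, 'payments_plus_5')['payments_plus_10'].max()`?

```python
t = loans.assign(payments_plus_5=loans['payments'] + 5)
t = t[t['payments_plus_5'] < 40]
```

19

add column payments_plus_5 = loans['payments'] + 5:
   payments client    branch  payments_plus_5
0        36    Tom   Airport               41
1         2    Gus     South                7
2        53    Wes  Downtown               58
3        24   Omar     North               29
4         9    Wes      Main               14
5        35    Tom   Airport               40
6        68    Eli   Airport               73
7        79   Omar  Downtown               84
filter rows where payments_plus_5 < 40:
   payments client branch  payments_plus_5
1         2    Gus  South                7
3        24   Omar  North               29
4         9    Wes   Main               14
add column payments_plus_10 = t['payments'] + 10:
   payments client branch  payments_plus_5  payments_plus_10
1         2    Gus  South                7                12
3        24   Omar  North               29                34
4         9    Wes   Main               14                19
take 2 rows with smallest payments_plus_5:
   payments client branch  payments_plus_5  payments_plus_10
1         2    Gus  South                7                12
4         9    Wes   Main               14                19
So max() = 19.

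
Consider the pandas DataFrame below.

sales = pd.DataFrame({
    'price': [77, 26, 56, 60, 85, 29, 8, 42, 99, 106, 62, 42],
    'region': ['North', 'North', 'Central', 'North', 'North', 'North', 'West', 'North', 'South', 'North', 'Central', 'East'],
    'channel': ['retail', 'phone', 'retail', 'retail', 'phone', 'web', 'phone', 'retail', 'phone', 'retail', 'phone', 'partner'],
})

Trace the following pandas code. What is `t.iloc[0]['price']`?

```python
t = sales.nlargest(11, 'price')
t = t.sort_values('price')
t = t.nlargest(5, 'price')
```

106

take 11 rows with largest price:
    price   region  channel
9     106    North   retail
8      99    South    phone
4      85    North    phone
0      77    North   retail
10     62  Central    phone
3      60    North   retail
2      56  Central   retail
7      42    North   retail
11     42     East  partner
5      29    North      web
1      26    North    phone
sort by price:
    price   region  channel
1      26    North    phone
5      29    North      web
7      42    North   retail
11     42     East  partner
2      56  Central   retail
3      60    North   retail
10     62  Central    phone
0      77    North   retail
4      85    North    phone
8      99    South    phone
9     106    North   retail
take 5 rows with largest price:
    price   region channel
9     106    North  retail
8      99    South   phone
4      85    North   phone
0      77    North  retail
10     62  Central   phone
Then the value at position 0, column 'price': 106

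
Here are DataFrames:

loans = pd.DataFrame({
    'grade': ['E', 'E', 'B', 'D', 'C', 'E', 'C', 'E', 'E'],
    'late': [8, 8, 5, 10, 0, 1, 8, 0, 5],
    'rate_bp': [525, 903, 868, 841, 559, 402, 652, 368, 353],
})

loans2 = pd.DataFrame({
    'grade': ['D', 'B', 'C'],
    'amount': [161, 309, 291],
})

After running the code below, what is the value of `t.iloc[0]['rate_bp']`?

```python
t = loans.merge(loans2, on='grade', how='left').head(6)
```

merge on 'grade' (how='left') → 9 rows:
  grade  late  rate_bp  amount
0     E     8      525     NaN
1     E     8      903     NaN
2     B     5      868   309.0
3     D    10      841   161.0
4     C     0      559   291.0
5     E     1      402     NaN
6     C     8      652   291.0
7     E     0      368     NaN
8     E     5      353     NaN
take first 6 rows:
  grade  late  rate_bp  amount
0     E     8      525     NaN
1     E     8      903     NaN
2     B     5      868   309.0
3     D    10      841   161.0
4     C     0      559   291.0
5     E     1      402     NaN
So iloc[0]['rate_bp'] = 525.

525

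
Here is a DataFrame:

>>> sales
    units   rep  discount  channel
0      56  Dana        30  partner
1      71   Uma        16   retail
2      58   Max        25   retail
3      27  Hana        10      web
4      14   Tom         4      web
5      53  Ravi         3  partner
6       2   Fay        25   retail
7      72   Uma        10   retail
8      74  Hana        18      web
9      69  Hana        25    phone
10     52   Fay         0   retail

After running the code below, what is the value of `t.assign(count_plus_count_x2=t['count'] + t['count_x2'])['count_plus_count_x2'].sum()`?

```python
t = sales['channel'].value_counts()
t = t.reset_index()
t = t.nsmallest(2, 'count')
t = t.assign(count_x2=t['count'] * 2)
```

9

value_counts of channel:
channel
retail     5
web        3
partner    2
phone      1
Name: count, dtype: int64
reset_index():
   channel  count
0   retail      5
1      web      3
2  partner      2
3    phone      1
take 2 rows with smallest count:
   channel  count
3    phone      1
2  partner      2
add column count_x2 = t['count'] * 2:
   channel  count  count_x2
3    phone      1         2
2  partner      2         4
add column count_plus_count_x2 = t['count'] + t['count_x2']:
   channel  count  count_x2  count_plus_count_x2
3    phone      1         2                    3
2  partner      2         4                    6
So sum() = 9.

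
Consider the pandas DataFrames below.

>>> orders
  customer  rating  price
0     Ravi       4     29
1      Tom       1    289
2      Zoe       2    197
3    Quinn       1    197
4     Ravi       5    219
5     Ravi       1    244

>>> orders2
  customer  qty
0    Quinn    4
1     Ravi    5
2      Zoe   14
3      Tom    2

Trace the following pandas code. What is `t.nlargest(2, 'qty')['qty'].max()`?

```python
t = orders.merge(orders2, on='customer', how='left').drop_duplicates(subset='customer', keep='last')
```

merge on 'customer' (how='left') → 6 rows:
  customer  rating  price  qty
0     Ravi       4     29    5
1      Tom       1    289    2
2      Zoe       2    197   14
3    Quinn       1    197    4
4     Ravi       5    219    5
5     Ravi       1    244    5
drop duplicate customer (keep=last):
  customer  rating  price  qty
1      Tom       1    289    2
2      Zoe       2    197   14
3    Quinn       1    197    4
5     Ravi       1    244    5
take 2 rows with largest qty:
  customer  rating  price  qty
2      Zoe       2    197   14
5     Ravi       1    244    5

14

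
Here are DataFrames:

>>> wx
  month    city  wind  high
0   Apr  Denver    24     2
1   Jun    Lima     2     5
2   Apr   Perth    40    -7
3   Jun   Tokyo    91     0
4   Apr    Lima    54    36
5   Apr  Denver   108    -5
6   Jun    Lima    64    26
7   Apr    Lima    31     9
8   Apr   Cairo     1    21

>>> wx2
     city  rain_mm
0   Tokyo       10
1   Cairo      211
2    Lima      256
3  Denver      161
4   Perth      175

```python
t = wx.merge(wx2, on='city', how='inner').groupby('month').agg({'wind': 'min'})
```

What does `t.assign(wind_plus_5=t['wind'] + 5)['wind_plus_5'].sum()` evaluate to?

merge on 'city' (how='inner') → 9 rows:
  month    city  wind  high  rain_mm
0   Apr  Denver    24     2      161
1   Jun    Lima     2     5      256
2   Apr   Perth    40    -7      175
3   Jun   Tokyo    91     0       10
4   Apr    Lima    54    36      256
5   Apr  Denver   108    -5      161
6   Jun    Lima    64    26      256
7   Apr    Lima    31     9      256
8   Apr   Cairo     1    21      211
group by month, min of wind:
       wind
month      
Apr       1
Jun       2
add column wind_plus_5 = t['wind'] + 5:
       wind  wind_plus_5
month                   
Apr       1            6
Jun       2            7
The sum of column 'wind_plus_5' is 13.

13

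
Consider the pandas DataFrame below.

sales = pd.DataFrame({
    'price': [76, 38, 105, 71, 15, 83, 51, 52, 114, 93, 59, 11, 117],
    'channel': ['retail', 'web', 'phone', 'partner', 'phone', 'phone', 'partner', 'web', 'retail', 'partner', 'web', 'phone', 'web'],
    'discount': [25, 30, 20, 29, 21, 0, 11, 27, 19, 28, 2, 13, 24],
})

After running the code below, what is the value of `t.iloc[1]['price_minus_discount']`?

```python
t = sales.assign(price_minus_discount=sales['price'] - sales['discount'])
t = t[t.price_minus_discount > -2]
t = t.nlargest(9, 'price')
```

add column price_minus_discount = sales['price'] - sales['discount']:
    price  channel  discount  price_minus_discount
0      76   retail        25                    51
1      38      web        30                     8
2     105    phone        20                    85
3      71  partner        29                    42
4      15    phone        21                    -6
5      83    phone         0                    83
6      51  partner        11                    40
7      52      web        27                    25
8     114   retail        19                    95
9      93  partner        28                    65
10     59      web         2                    57
11     11    phone        13                    -2
12    117      web        24                    93
filter rows where price_minus_discount > -2:
    price  channel  discount  price_minus_discount
0      76   retail        25                    51
1      38      web        30                     8
2     105    phone        20                    85
3      71  partner        29                    42
5      83    phone         0                    83
6      51  partner        11                    40
7      52      web        27                    25
8     114   retail        19                    95
9      93  partner        28                    65
10     59      web         2                    57
12    117      web        24                    93
take 9 rows with largest price:
    price  channel  discount  price_minus_discount
12    117      web        24                    93
8     114   retail        19                    95
2     105    phone        20                    85
9      93  partner        28                    65
5      83    phone         0                    83
0      76   retail        25                    51
3      71  partner        29                    42
10     59      web         2                    57
7      52      web        27                    25

95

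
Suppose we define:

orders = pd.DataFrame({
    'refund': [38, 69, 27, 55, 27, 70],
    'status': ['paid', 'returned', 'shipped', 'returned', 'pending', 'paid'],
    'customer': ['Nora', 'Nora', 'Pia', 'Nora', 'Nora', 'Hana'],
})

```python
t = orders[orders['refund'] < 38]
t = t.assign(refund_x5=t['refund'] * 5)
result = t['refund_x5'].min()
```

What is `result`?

filter rows where refund < 38:
   refund   status customer
2      27  shipped      Pia
4      27  pending     Nora
add column refund_x5 = t['refund'] * 5:
   refund   status customer  refund_x5
2      27  shipped      Pia        135
4      27  pending     Nora        135
Finally, min of column 'refund_x5' = 135.

135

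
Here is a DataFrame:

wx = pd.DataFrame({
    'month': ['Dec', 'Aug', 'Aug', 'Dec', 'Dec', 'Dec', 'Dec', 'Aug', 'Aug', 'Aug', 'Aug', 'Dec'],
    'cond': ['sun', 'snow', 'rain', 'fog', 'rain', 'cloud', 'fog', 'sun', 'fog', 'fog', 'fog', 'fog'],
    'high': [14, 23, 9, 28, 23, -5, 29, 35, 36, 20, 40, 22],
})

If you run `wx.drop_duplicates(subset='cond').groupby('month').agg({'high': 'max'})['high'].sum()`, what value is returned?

51

drop duplicate cond (keep=first):
  month   cond  high
0   Dec    sun    14
1   Aug   snow    23
2   Aug   rain     9
3   Dec    fog    28
5   Dec  cloud    -5
group by month, max of high:
       high
month      
Aug      23
Dec      28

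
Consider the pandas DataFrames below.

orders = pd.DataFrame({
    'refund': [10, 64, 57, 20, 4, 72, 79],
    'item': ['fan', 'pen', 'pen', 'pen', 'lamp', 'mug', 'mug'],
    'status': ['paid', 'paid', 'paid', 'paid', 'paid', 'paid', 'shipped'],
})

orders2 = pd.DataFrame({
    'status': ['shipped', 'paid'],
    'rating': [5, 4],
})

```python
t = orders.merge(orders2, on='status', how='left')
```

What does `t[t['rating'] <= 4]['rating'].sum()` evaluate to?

merge on 'status' (how='left') → 7 rows:
   refund  item   status  rating
0      10   fan     paid       4
1      64   pen     paid       4
2      57   pen     paid       4
3      20   pen     paid       4
4       4  lamp     paid       4
5      72   mug     paid       4
6      79   mug  shipped       5
filter rows where rating <= 4:
   refund  item status  rating
0      10   fan   paid       4
1      64   pen   paid       4
2      57   pen   paid       4
3      20   pen   paid       4
4       4  lamp   paid       4
5      72   mug   paid       4

24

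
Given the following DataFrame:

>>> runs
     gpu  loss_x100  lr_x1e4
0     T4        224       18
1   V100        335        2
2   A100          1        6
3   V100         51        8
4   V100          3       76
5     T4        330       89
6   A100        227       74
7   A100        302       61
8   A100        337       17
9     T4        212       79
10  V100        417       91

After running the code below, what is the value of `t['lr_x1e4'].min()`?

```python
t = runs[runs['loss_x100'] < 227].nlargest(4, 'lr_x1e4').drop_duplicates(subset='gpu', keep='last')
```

8

filter rows where loss_x100 < 227:
    gpu  loss_x100  lr_x1e4
0    T4        224       18
2  A100          1        6
3  V100         51        8
4  V100          3       76
9    T4        212       79
take 4 rows with largest lr_x1e4:
    gpu  loss_x100  lr_x1e4
9    T4        212       79
4  V100          3       76
0    T4        224       18
3  V100         51        8
drop duplicate gpu (keep=last):
    gpu  loss_x100  lr_x1e4
0    T4        224       18
3  V100         51        8
The min of column 'lr_x1e4' is 8.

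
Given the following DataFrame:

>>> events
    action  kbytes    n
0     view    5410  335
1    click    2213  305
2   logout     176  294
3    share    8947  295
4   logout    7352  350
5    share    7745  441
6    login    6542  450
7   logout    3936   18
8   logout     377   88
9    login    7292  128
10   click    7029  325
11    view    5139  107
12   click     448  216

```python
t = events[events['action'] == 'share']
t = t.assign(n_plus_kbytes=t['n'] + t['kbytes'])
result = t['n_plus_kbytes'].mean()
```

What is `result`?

8714.0

filter rows where action == 'share':
  action  kbytes    n
3  share    8947  295
5  share    7745  441
add column n_plus_kbytes = t['n'] + t['kbytes']:
  action  kbytes    n  n_plus_kbytes
3  share    8947  295           9242
5  share    7745  441           8186
Taking the mean of column 'n_plus_kbytes' gives 8714.0.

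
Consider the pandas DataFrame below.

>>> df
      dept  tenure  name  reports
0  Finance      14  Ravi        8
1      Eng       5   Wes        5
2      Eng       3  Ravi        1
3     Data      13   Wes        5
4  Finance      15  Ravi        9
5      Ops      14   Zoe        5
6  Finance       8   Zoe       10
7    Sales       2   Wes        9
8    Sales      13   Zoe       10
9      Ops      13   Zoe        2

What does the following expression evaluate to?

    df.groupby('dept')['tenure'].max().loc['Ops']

14

group by dept, max of tenure:
dept
Data       13
Eng         5
Finance    15
Ops        14
Sales      13
Name: tenure, dtype: int64
Finally, value at index 'Ops' = 14.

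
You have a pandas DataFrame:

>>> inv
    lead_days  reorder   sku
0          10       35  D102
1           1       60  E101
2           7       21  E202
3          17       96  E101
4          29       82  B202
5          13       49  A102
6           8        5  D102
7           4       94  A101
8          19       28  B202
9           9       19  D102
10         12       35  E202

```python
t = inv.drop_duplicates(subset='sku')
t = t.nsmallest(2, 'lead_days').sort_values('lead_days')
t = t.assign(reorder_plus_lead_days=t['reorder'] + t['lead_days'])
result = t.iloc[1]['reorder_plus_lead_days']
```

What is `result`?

drop duplicate sku (keep=first):
   lead_days  reorder   sku
0         10       35  D102
1          1       60  E101
2          7       21  E202
4         29       82  B202
5         13       49  A102
7          4       94  A101
take 2 rows with smallest lead_days:
   lead_days  reorder   sku
1          1       60  E101
7          4       94  A101
sort by lead_days:
   lead_days  reorder   sku
1          1       60  E101
7          4       94  A101
add column reorder_plus_lead_days = t['reorder'] + t['lead_days']:
   lead_days  reorder   sku  reorder_plus_lead_days
1          1       60  E101                      61
7          4       94  A101                      98
Then the value at position 1, column 'reorder_plus_lead_days': 98

98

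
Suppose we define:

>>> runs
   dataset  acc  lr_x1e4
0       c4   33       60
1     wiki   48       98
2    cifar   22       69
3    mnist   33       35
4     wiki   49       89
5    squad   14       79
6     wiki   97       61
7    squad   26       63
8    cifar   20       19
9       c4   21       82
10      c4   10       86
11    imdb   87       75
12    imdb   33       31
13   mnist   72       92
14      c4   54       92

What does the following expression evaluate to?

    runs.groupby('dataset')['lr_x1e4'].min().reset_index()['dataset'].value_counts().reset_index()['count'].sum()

group by dataset, min of lr_x1e4:
dataset
c4       60
cifar    19
imdb     31
mnist    35
squad    63
wiki     61
Name: lr_x1e4, dtype: int64
reset_index():
  dataset  lr_x1e4
0      c4       60
1   cifar       19
2    imdb       31
3   mnist       35
4   squad       63
5    wiki       61
value_counts of dataset:
dataset
c4       1
cifar    1
imdb     1
mnist    1
squad    1
wiki     1
Name: count, dtype: int64
reset_index():
  dataset  count
0      c4      1
1   cifar      1
2    imdb      1
3   mnist      1
4   squad      1
5    wiki      1
Then the sum of column 'count': 6

6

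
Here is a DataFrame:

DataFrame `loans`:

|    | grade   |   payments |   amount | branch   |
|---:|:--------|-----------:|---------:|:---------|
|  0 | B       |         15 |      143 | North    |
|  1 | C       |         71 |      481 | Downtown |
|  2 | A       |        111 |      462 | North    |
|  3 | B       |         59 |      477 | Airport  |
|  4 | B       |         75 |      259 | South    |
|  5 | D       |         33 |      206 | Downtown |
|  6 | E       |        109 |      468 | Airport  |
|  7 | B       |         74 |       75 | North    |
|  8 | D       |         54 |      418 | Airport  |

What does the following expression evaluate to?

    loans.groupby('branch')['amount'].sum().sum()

2989

group by branch, sum of amount:
branch
Airport     1363
Downtown     687
North        680
South        259
Name: amount, dtype: int64
Then the sum of the resulting series: 2989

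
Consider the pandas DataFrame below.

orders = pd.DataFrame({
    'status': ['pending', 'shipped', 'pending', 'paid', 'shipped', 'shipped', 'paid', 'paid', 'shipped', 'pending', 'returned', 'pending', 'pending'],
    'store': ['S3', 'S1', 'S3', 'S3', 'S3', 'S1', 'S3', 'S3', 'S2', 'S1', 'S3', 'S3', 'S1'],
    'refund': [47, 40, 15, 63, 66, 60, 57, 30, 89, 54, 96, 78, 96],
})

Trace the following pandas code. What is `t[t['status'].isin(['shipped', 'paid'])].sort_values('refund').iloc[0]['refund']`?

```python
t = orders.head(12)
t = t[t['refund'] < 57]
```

30

take first 12 rows:
      status store  refund
0    pending    S3      47
1    shipped    S1      40
2    pending    S3      15
3       paid    S3      63
4    shipped    S3      66
5    shipped    S1      60
6       paid    S3      57
7       paid    S3      30
8    shipped    S2      89
9    pending    S1      54
10  returned    S3      96
11   pending    S3      78
filter rows where refund < 57:
    status store  refund
0  pending    S3      47
1  shipped    S1      40
2  pending    S3      15
7     paid    S3      30
9  pending    S1      54
filter rows where status in ['shipped', 'paid']:
    status store  refund
1  shipped    S1      40
7     paid    S3      30
sort by refund:
    status store  refund
7     paid    S3      30
1  shipped    S1      40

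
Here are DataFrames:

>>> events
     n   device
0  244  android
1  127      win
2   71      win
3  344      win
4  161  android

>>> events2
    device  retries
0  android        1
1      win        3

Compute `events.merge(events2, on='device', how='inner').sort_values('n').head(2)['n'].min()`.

71

merge on 'device' (how='inner') → 5 rows:
     n   device  retries
0  244  android        1
1  127      win        3
2   71      win        3
3  344      win        3
4  161  android        1
sort by n:
     n   device  retries
2   71      win        3
1  127      win        3
4  161  android        1
0  244  android        1
3  344      win        3
take first 2 rows:
     n device  retries
2   71    win        3
1  127    win        3
So min() = 71.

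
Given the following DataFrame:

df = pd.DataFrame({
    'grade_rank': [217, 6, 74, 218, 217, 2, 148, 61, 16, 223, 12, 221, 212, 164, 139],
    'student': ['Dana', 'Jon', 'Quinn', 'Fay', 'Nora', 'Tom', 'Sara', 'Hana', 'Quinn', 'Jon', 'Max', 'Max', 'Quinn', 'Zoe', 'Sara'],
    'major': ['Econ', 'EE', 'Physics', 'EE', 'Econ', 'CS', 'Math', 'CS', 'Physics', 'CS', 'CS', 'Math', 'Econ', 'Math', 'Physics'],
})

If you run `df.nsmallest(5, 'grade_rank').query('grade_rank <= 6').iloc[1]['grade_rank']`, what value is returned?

6

take 5 rows with smallest grade_rank:
    grade_rank student    major
5            2     Tom       CS
1            6     Jon       EE
10          12     Max       CS
8           16   Quinn  Physics
7           61    Hana       CS
filter rows where grade_rank <= 6:
   grade_rank student major
5           2     Tom    CS
1           6     Jon    EE
Finally, value at position 1, column 'grade_rank' = 6.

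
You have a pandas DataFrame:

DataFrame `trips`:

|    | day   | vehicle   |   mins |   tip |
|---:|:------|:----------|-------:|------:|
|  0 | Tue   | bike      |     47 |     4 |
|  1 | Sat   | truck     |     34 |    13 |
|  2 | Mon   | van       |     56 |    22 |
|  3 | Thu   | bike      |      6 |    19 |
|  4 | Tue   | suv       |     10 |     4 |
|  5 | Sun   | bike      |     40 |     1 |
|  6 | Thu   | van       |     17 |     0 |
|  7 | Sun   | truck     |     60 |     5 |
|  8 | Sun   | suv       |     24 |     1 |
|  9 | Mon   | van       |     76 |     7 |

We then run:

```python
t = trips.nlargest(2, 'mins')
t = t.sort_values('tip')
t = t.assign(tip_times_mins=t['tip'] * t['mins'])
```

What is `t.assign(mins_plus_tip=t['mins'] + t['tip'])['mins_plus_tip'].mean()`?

take 2 rows with largest mins:
   day vehicle  mins  tip
9  Mon     van    76    7
7  Sun   truck    60    5
sort by tip:
   day vehicle  mins  tip
7  Sun   truck    60    5
9  Mon     van    76    7
add column tip_times_mins = t['tip'] * t['mins']:
   day vehicle  mins  tip  tip_times_mins
7  Sun   truck    60    5             300
9  Mon     van    76    7             532
add column mins_plus_tip = t['mins'] + t['tip']:
   day vehicle  mins  tip  tip_times_mins  mins_plus_tip
7  Sun   truck    60    5             300             65
9  Mon     van    76    7             532             83
So mean() = 74.0.

74.0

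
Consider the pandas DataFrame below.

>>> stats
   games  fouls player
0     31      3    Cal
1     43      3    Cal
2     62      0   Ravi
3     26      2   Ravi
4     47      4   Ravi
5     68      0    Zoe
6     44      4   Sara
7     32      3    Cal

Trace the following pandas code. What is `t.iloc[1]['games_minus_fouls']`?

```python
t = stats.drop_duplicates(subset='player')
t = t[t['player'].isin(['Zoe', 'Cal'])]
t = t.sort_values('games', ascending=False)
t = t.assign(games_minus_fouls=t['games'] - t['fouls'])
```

28

drop duplicate player (keep=first):
   games  fouls player
0     31      3    Cal
2     62      0   Ravi
5     68      0    Zoe
6     44      4   Sara
filter rows where player in ['Zoe', 'Cal']:
   games  fouls player
0     31      3    Cal
5     68      0    Zoe
sort by games descending:
   games  fouls player
5     68      0    Zoe
0     31      3    Cal
add column games_minus_fouls = t['games'] - t['fouls']:
   games  fouls player  games_minus_fouls
5     68      0    Zoe                 68
0     31      3    Cal                 28
value at position 1, column 'games_minus_fouls' → 28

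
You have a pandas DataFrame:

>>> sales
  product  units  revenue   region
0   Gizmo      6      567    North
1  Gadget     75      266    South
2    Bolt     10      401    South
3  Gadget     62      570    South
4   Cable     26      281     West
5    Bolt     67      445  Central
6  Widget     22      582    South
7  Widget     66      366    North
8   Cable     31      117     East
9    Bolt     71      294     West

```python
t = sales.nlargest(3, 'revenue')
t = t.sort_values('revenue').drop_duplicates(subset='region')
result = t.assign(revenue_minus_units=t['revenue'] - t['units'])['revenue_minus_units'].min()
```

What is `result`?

take 3 rows with largest revenue:
  product  units  revenue region
6  Widget     22      582  South
3  Gadget     62      570  South
0   Gizmo      6      567  North
sort by revenue:
  product  units  revenue region
0   Gizmo      6      567  North
3  Gadget     62      570  South
6  Widget     22      582  South
drop duplicate region (keep=first):
  product  units  revenue region
0   Gizmo      6      567  North
3  Gadget     62      570  South
add column revenue_minus_units = t['revenue'] - t['units']:
  product  units  revenue region  revenue_minus_units
0   Gizmo      6      567  North                  561
3  Gadget     62      570  South                  508
So min() = 508.

508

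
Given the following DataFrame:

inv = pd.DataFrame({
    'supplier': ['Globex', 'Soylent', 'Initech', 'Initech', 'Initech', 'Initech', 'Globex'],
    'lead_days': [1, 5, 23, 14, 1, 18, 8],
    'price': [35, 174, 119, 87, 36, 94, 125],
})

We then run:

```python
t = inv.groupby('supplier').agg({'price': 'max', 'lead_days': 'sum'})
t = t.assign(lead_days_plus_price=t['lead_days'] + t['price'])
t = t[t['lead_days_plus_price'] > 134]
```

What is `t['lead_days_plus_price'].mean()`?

177.0

group by supplier: max(price), sum(lead_days):
          price  lead_days
supplier                  
Globex      125          9
Initech     119         56
Soylent     174          5
add column lead_days_plus_price = t['lead_days'] + t['price']:
          price  lead_days  lead_days_plus_price
supplier                                        
Globex      125          9                   134
Initech     119         56                   175
Soylent     174          5                   179
filter rows where lead_days_plus_price > 134:
          price  lead_days  lead_days_plus_price
supplier                                        
Initech     119         56                   175
Soylent     174          5                   179
Taking the mean of column 'lead_days_plus_price' gives 177.0.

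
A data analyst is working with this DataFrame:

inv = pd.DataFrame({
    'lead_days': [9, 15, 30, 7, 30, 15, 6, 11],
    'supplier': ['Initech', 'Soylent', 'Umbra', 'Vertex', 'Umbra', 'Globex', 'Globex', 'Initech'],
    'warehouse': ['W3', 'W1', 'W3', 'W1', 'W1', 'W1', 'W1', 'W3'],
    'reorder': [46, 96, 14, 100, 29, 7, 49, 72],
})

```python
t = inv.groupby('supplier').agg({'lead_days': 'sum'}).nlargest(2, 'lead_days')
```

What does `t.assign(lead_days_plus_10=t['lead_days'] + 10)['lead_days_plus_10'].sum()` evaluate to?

group by supplier, sum of lead_days:
          lead_days
supplier           
Globex           21
Initech          20
Soylent          15
Umbra            60
Vertex            7
take 2 rows with largest lead_days:
          lead_days
supplier           
Umbra            60
Globex           21
add column lead_days_plus_10 = t['lead_days'] + 10:
          lead_days  lead_days_plus_10
supplier                              
Umbra            60                 70
Globex           21                 31

101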